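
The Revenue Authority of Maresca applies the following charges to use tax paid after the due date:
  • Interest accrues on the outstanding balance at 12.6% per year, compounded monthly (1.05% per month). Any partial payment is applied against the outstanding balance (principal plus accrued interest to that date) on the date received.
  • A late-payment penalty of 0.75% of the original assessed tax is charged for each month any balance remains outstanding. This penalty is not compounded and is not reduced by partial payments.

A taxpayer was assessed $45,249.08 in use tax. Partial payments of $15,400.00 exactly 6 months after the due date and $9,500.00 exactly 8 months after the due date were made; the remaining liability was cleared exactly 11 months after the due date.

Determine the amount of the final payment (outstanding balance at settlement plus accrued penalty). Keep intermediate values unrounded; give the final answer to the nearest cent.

Balance at month 6: $45,249.0800 × (1 + 0.0105)^6 = $48,175.6586…
After $15,400.00 payment: $48,175.6586… − $15,400.00 = $32,775.6586…
Balance at month 8: $32,775.6586… × (1 + 0.0105)^2 = $33,467.5610…
After $9,500.00 payment: $33,467.5610… − $9,500.00 = $23,967.5610…
Balance at month 11: $23,967.5610… × (1 + 0.0105)^3 = $24,730.4942…
Penalty: 11 × 0.75% × $45,249.08 = $3,733.05…
Final settlement = outstanding balance + penalty = $24,730.4942… + $3,733.05… = $28,463.54

$28,463.54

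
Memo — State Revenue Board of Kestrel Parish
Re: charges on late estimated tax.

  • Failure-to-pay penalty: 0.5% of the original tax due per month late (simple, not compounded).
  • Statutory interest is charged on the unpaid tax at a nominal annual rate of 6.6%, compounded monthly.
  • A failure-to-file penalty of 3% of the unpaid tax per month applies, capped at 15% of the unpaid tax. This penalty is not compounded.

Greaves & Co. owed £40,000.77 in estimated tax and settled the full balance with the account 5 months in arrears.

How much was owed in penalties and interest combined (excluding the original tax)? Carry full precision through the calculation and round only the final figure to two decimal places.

£8,112.32

Failure-to-file: 5 × 3% × £40,000.77 = £6,000.12…, capped at 15% × £40,000.77 = £6,000.12…
Failure-to-pay penalty: 5 × 0.5% × £40,000.77 = £1,000.02…
Interest (6.6%/yr ÷ 12 = 0.55%/month): £40,000.77 × ((1 + 0.0055)^5 − 1) = £1,112.1881…
Penalties + interest = £7,000.1348… + £1,112.1881… = £8,112.32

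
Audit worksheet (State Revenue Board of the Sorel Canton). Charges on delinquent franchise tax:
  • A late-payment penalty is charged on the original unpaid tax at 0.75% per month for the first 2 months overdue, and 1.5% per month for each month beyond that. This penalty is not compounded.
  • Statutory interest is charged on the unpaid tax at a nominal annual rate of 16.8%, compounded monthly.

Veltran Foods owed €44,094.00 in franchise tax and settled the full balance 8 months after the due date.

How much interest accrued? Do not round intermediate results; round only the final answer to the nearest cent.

Interest (16.8%/yr ÷ 12 = 1.4%/month): €44,094.00 × ((1 + 0.014)^8 − 1) = €5,187.4114…

€5,187.41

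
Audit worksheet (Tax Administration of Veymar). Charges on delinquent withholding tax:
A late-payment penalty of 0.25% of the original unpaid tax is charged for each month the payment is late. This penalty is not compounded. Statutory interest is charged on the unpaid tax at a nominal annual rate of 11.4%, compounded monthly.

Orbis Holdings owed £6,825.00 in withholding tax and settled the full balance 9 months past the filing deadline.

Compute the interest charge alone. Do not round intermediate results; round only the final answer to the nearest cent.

£606.21

Interest (11.4%/yr ÷ 12 = 0.95%/month): £6,825.00 × ((1 + 0.0095)^9 − 1) = £606.2105…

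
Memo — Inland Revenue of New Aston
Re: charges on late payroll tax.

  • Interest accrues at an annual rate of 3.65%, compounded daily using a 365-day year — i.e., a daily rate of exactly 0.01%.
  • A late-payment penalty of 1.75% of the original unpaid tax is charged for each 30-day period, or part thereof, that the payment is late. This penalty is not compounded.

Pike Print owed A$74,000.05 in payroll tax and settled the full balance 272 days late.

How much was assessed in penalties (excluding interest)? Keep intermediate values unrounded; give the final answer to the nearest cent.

Penalty periods: ⌈272/30⌉ = 10; penalty = 10 × 1.75% × A$74,000.05 = A$12,950.01…

A$12,950.01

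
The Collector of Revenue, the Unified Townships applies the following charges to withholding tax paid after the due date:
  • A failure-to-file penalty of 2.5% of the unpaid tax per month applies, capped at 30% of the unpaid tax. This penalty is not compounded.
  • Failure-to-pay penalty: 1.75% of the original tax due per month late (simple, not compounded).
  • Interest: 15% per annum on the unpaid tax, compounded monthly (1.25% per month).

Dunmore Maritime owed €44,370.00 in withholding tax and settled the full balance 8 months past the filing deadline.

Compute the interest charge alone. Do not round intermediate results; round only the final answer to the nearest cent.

Interest: €44,370.00 × ((1 + 0.0125)^8 − 1) = €44,370.00 × 0.1044861… = €4,636.0483…

€4,636.05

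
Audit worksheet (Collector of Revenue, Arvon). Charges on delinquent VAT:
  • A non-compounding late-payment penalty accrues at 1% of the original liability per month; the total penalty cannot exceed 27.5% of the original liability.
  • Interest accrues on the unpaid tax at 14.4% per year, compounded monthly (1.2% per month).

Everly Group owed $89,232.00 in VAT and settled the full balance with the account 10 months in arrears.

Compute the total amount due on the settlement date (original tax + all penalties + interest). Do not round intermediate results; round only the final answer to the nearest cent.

$109,460.16

Penalty: 10 × 1% × $89,232.00 = $8,923.20 (below the 27.5% cap of $24,538.80)
Interest: $89,232.00 × ((1 + 0.012)^10 − 1) = $89,232.00 × 0.1266918… = $11,304.9607…
Total = $89,232.00 + $8,923.2000 + $11,304.9607… = $109,460.16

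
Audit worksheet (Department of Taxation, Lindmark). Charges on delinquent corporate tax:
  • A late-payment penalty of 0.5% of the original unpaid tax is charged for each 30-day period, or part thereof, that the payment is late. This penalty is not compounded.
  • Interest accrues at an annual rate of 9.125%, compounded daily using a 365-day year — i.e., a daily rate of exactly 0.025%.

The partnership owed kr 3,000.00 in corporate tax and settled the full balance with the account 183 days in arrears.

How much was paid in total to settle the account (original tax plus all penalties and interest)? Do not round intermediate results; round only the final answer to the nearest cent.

kr 3,245.42

Penalty periods: ⌈183/30⌉ = 7; penalty = 7 × 0.5% × kr 3,000.00 = kr 105.00
Interest: kr 3,000.00 × ((1 + 0.00025)^183 − 1) = kr 3,000.00 × 0.04680669… = kr 140.4201…
Total = kr 3,000.00 + kr 105.0000 + kr 140.4201… = kr 3,245.42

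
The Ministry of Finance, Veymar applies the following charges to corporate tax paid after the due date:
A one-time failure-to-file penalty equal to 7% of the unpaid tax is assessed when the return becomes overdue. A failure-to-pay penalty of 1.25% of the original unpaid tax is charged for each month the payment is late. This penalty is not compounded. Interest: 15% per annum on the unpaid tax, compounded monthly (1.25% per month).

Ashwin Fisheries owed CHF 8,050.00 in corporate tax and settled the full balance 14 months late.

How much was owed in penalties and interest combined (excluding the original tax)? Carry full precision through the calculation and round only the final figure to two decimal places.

CHF 3,501.39

Failure-to-file penalty: 7% × CHF 8,050.00 = CHF 563.50
Failure-to-pay penalty: 14 × 1.25% × CHF 8,050.00 = CHF 1,408.75
Interest: CHF 8,050.00 × ((1 + 0.0125)^14 − 1) = CHF 8,050.00 × 0.1899547… = CHF 1,529.1357…
Penalties + interest = CHF 1,972.2500 + CHF 1,529.1357… = CHF 3,501.39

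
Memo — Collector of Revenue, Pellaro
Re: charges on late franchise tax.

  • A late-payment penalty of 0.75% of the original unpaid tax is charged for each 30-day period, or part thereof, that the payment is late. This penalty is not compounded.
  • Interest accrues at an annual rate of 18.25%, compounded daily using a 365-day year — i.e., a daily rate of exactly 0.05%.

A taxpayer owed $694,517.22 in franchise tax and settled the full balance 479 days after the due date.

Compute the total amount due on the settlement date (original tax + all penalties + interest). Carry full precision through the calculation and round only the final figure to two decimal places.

Penalty periods: ⌈479/30⌉ = 16; penalty = 16 × 0.75% × $694,517.22 = $83,342.07…
Interest: $694,517.22 × ((1 + 0.0005)^479 − 1) = $694,517.22 × 0.27053763… = $187,893.0456…
Total = $694,517.22 + $83,342.0664 + $187,893.0456… = $965,752.33

$965,752.33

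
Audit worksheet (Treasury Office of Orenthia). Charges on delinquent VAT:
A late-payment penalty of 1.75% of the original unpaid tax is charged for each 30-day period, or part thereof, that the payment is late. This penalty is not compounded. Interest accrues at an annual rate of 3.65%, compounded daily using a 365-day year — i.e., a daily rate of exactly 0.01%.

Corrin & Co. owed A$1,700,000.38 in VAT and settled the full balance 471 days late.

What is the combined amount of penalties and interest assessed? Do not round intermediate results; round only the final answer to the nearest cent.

A$557,981.53

Penalty periods: ⌈471/30⌉ = 16; penalty = 16 × 1.75% × A$1,700,000.38 = A$476,000.11…
Interest: A$1,700,000.38 × ((1 + 0.0001)^471 − 1) = A$1,700,000.38 × 0.04822436… = A$81,981.4271…
Penalties + interest = A$476,000.1064 + A$81,981.4271… = A$557,981.53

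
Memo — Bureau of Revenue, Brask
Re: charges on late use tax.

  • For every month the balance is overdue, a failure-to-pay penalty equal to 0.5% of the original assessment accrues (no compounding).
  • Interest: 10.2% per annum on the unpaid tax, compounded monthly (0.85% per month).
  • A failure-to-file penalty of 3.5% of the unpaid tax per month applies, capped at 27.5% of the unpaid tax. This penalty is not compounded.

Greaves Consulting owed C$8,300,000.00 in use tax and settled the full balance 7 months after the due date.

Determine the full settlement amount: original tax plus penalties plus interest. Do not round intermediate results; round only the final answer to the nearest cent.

Failure-to-file: 7 × 3.5% × C$8,300,000.00 = C$2,033,500.00 (under the 27.5% cap)
Failure-to-pay penalty = 0.5% × C$8,300,000.00 × 7 mo = C$290,500.00
Interest: C$8,300,000.00 × ((1 + 0.0085)^7 − 1) = C$8,300,000.00 × 0.0610389… = C$506,623.1025…
Total = C$8,300,000.00 + C$2,324,000.0000 + C$506,623.1025… = C$11,130,623.10

C$11,130,623.10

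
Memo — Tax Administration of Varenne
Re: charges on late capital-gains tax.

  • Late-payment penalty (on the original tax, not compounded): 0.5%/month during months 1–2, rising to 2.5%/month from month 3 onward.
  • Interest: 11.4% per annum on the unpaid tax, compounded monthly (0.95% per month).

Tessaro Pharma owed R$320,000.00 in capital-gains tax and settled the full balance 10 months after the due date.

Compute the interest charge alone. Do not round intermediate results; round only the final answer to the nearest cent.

Interest: R$320,000.00 × ((1 + 0.0095)^10 − 1) = R$320,000.00 × 0.0991659… = R$31,733.0768…

R$31,733.08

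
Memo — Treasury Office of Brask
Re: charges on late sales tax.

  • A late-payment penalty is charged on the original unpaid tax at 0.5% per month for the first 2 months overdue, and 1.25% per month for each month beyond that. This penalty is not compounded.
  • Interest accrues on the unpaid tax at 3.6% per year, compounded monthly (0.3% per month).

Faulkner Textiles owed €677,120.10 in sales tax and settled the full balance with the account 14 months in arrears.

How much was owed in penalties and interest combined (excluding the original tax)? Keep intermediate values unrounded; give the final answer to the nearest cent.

€137,339.53

Penalty, months 1–2: 2 × 0.5% × €677,120.10 = €6,771.20…
Penalty, months 3–14: 12 × 1.25% × €677,120.10 = €101,568.02…
Interest: €677,120.10 × ((1 + 0.003)^14 − 1) = €677,120.10 × 0.0428289… = €29,000.3155…
Penalties + interest = €108,339.2160 + €29,000.3155… = €137,339.53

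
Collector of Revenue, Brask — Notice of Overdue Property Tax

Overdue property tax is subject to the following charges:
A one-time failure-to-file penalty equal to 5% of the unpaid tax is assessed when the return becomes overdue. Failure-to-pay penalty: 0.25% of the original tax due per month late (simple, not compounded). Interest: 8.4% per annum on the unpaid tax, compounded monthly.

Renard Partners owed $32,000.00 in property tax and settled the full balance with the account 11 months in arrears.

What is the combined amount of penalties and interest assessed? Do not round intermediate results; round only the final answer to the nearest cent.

$5,032.08

Failure-to-file penalty: 5% × $32,000.00 = $1,600.00
Failure-to-pay penalty: 11 × 0.25% × $32,000.00 = $880.00
Interest (8.4%/yr ÷ 12 = 0.7%/month): $32,000.00 × ((1 + 0.007)^11 − 1) = $2,552.0766…
Penalties + interest = $2,480.0000 + $2,552.0766… = $5,032.08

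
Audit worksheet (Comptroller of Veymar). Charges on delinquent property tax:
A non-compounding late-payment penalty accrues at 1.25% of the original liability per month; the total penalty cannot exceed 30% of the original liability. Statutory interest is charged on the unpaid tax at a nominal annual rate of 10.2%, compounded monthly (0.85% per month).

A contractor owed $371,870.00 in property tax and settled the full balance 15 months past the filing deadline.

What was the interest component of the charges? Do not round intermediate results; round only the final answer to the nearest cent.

Interest: $371,870.00 × ((1 + 0.0085)^15 − 1) = $371,870.00 × 0.1353729… = $50,341.1342…

$50,341.13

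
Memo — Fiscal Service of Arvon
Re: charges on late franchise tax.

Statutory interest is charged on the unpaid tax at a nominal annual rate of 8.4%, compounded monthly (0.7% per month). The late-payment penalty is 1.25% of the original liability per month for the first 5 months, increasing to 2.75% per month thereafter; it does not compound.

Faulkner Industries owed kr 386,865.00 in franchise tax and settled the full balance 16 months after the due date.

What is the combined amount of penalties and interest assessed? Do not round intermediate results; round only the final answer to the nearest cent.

kr 186,885.40

Penalty, months 1–5: 5 × 1.25% × kr 386,865.00 = kr 24,179.06…
Penalty, months 6–16: 11 × 2.75% × kr 386,865.00 = kr 117,026.66…
Interest: kr 386,865.00 × ((1 + 0.007)^16 − 1) = kr 386,865.00 × 0.1180765… = kr 45,679.6745…
Penalties + interest = kr 141,205.7250 + kr 45,679.6745… = kr 186,885.40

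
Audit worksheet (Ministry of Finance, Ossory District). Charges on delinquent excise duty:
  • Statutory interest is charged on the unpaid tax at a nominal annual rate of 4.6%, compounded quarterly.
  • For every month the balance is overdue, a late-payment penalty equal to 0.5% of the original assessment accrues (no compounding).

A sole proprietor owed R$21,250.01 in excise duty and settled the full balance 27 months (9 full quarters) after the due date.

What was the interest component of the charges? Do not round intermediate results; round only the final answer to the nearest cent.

R$2,303.31

Interest (4.6%/yr ÷ 4 = 1.15%/quarter): R$21,250.01 × ((1 + 0.0115)^9 − 1) = R$2,303.3095…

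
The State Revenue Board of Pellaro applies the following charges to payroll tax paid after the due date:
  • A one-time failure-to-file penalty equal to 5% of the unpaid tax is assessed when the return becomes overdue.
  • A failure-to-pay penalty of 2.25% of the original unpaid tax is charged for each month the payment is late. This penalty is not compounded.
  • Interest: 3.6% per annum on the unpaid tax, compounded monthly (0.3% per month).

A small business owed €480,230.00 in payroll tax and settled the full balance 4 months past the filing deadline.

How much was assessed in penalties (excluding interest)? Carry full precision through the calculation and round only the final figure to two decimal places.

€67,232.20

Failure-to-file penalty: 5% × €480,230.00 = €24,011.50
Failure-to-pay penalty: 4 × 2.25% × €480,230.00 = €43,220.70
Total penalty = €24,011.50 + €43,220.70 = €67,232.20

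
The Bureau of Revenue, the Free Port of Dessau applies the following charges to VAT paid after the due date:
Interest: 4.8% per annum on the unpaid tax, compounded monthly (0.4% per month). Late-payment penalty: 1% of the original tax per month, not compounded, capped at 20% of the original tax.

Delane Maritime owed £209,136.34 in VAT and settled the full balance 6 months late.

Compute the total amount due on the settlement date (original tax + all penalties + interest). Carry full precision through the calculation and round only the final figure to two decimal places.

£226,754.25

Penalty: 6 × 1% × £209,136.34 = £12,548.18… (below the 20% cap of £41,827.27…)
Interest: £209,136.34 × ((1 + 0.004)^6 − 1) = £209,136.34 × 0.0242413… = £5,069.7334…
Total = £209,136.34 + £12,548.1804 + £5,069.7334… = £226,754.25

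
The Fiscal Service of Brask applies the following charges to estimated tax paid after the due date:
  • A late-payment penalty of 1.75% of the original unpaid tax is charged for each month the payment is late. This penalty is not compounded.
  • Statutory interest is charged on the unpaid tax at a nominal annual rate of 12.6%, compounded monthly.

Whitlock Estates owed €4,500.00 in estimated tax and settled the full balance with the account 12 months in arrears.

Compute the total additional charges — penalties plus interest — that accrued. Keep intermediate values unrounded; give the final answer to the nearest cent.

€1,545.92

Late-payment penalty = 1.75% × €4,500.00 × 12 mo = €945.00
Interest (12.6%/yr ÷ 12 = 1.05%/month): €4,500.00 × ((1 + 0.0105)^12 − 1) = €600.9178…
Penalties + interest = €945.0000 + €600.9178… = €1,545.92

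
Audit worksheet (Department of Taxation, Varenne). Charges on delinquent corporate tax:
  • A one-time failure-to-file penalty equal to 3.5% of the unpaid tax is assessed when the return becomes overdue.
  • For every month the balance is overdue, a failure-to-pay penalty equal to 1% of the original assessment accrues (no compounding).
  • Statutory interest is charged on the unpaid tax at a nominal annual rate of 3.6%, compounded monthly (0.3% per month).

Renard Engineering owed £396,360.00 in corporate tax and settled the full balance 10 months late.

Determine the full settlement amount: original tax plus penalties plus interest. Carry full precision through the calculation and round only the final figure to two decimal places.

£461,921.22

Failure-to-file penalty: 3.5% × £396,360.00 = £13,872.60
Failure-to-pay penalty = 1% × £396,360.00 × 10 mo = £39,636.00
Interest: £396,360.00 × ((1 + 0.003)^10 − 1) = £396,360.00 × 0.0304083… = £12,052.6168…
Total = £396,360.00 + £53,508.6000 + £12,052.6168… = £461,921.22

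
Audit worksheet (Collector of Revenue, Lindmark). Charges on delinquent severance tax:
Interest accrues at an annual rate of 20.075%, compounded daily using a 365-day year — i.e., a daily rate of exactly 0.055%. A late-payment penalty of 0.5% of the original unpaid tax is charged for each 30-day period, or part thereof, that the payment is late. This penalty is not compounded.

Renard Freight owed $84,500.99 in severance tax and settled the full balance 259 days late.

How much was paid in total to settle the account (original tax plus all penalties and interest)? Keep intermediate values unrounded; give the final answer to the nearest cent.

$101,236.43

Penalty periods: ⌈259/30⌉ = 9; penalty = 9 × 0.5% × $84,500.99 = $3,802.54…
Interest: $84,500.99 × ((1 + 0.00055)^259 − 1) = $84,500.99 × 0.15305027… = $12,932.8994…
Total = $84,500.99 + $3,802.5446… + $12,932.8994… = $101,236.43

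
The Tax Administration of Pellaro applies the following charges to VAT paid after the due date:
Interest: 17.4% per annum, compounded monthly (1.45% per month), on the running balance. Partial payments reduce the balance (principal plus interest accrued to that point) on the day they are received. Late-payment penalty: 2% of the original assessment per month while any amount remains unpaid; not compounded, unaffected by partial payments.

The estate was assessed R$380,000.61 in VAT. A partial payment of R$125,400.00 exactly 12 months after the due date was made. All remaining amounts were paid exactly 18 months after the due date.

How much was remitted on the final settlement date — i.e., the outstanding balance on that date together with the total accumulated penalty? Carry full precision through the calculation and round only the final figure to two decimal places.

Balance at month 12: R$380,000.6100 × (1 + 0.0145)^12 = R$451,657.1713…
After R$125,400.00 payment: R$451,657.1713… − R$125,400.00 = R$326,257.1713…
Balance at month 18: R$326,257.1713… × (1 + 0.0145)^6 = R$355,690.5890…
Penalty: 18 × 2% × R$380,000.61 = R$136,800.22…
Final settlement = outstanding balance + penalty = R$355,690.5890… + R$136,800.22… = R$492,490.81

R$492,490.81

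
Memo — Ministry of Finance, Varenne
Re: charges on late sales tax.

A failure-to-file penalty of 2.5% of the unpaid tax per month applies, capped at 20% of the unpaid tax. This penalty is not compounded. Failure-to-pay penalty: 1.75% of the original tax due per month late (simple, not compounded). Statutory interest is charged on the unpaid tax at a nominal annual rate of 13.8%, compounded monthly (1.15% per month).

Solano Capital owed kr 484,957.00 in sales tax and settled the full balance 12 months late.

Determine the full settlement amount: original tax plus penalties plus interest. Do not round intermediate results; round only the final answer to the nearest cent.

Failure-to-file: 12 × 2.5% × kr 484,957.00 = kr 145,487.10, capped at 20% × kr 484,957.00 = kr 96,991.40
Failure-to-pay penalty: 12 × 1.75% × kr 484,957.00 = kr 101,840.97
Interest: kr 484,957.00 × ((1 + 0.0115)^12 − 1) = kr 484,957.00 × 0.1470719… = kr 71,323.5530…
Total = kr 484,957.00 + kr 198,832.3700 + kr 71,323.5530… = kr 755,112.92

kr 755,112.92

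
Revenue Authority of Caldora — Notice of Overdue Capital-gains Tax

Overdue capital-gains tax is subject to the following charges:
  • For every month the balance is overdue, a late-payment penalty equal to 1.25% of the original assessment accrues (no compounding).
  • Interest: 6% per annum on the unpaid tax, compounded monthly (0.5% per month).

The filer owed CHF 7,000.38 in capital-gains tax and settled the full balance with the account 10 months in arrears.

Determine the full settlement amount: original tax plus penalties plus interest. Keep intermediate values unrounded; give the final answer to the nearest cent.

Late-payment penalty = 1.25% × CHF 7,000.38 × 10 mo = CHF 875.05…
Interest: CHF 7,000.38 × ((1 + 0.005)^10 − 1) = CHF 7,000.38 × 0.0511401… = CHF 358.0004…
Total = CHF 7,000.38 + CHF 875.0475 + CHF 358.0004… = CHF 8,233.43

CHF 8,233.43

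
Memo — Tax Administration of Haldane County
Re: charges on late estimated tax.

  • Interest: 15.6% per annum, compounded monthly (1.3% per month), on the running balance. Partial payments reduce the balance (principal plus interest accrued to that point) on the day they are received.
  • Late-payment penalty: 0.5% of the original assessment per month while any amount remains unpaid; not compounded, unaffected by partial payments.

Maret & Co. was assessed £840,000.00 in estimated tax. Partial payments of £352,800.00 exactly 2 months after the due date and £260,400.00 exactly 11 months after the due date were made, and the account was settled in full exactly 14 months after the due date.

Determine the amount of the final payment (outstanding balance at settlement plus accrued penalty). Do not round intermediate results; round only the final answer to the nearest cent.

£382,659.03

Balance at month 2: £840,000.0000 × (1 + 0.013)^2 = £861,981.9600
After £352,800.00 payment: £861,981.9600 − £352,800.00 = £509,181.9600
Balance at month 11: £509,181.9600 × (1 + 0.013)^9 = £571,949.9373…
After £260,400.00 payment: £571,949.9373… − £260,400.00 = £311,549.9373…
Balance at month 14: £311,549.9373… × (1 + 0.013)^3 = £323,859.0251…
Penalty: 14 × 0.5% × £840,000.00 = £58,800.00
Final settlement = outstanding balance + penalty = £323,859.0251… + £58,800.00 = £382,659.03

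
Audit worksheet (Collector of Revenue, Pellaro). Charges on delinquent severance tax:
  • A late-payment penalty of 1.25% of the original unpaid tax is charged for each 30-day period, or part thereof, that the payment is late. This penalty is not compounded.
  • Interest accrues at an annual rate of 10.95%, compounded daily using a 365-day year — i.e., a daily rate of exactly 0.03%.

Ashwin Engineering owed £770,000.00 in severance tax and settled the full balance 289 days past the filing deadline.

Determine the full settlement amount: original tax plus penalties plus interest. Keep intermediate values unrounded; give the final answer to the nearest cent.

Penalty periods: ⌈289/30⌉ = 10; penalty = 10 × 1.25% × £770,000.00 = £96,250.00
Interest: £770,000.00 × ((1 + 0.0003)^289 − 1) = £770,000.00 × 0.09055528… = £69,727.5655…
Total = £770,000.00 + £96,250.0000 + £69,727.5655… = £935,977.57

£935,977.57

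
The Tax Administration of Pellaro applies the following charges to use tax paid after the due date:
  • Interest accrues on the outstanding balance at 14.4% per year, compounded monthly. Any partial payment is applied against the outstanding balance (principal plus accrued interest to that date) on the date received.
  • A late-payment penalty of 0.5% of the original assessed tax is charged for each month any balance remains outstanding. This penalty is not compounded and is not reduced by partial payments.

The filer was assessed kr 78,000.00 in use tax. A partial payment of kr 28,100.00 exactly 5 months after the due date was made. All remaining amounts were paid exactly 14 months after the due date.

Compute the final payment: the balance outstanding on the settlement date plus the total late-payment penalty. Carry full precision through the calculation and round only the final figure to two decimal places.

Monthly rate = 14.4% ÷ 12 = 1.2%
Balance at month 5: kr 78,000.0000 × (1 + 0.012)^5 = kr 82,793.6759…
After kr 28,100.00 payment: kr 82,793.6759… − kr 28,100.00 = kr 54,693.6759…
Balance at month 14: kr 54,693.6759… × (1 + 0.012)^9 = kr 60,892.2085…
Penalty: 14 × 0.5% × kr 78,000.00 = kr 5,460.00
Final settlement = outstanding balance + penalty = kr 60,892.2085… + kr 5,460.00 = kr 66,352.21

kr 66,352.21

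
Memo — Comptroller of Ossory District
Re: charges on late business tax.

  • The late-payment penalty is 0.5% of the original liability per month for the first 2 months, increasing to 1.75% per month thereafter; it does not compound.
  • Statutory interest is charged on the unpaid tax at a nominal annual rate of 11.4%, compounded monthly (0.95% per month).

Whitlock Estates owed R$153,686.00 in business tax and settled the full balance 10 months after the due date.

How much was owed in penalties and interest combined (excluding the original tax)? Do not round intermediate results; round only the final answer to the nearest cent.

Penalty, months 1–2: 2 × 0.5% × R$153,686.00 = R$1,536.86
Penalty, months 3–10: 8 × 1.75% × R$153,686.00 = R$21,516.04
Interest: R$153,686.00 × ((1 + 0.0095)^10 − 1) = R$153,686.00 × 0.0991659… = R$15,240.4051…
Penalties + interest = R$23,052.9000 + R$15,240.4051… = R$38,293.31

R$38,293.31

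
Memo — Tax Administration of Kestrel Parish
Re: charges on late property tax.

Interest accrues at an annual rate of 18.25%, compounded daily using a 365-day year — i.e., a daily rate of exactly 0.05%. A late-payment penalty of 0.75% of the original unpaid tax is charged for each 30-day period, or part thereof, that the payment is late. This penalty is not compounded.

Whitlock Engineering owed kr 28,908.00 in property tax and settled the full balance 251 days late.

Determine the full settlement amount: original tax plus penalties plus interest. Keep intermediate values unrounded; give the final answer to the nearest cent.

Penalty periods: ⌈251/30⌉ = 9; penalty = 9 × 0.75% × kr 28,908.00 = kr 1,951.29
Interest: kr 28,908.00 × ((1 + 0.0005)^251 − 1) = kr 28,908.00 × 0.13367961… = kr 3,864.4102…
Total = kr 28,908.00 + kr 1,951.2900 + kr 3,864.4102… = kr 34,723.70

kr 34,723.70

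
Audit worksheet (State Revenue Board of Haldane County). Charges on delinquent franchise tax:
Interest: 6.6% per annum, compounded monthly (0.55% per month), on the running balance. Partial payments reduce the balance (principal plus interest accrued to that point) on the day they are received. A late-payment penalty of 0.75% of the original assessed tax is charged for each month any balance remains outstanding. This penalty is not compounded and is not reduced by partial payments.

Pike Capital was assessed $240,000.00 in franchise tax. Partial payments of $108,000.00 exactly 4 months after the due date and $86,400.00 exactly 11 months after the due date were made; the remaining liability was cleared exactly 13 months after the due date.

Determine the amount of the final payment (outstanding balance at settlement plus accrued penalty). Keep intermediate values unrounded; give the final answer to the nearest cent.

Balance at month 4: $240,000.0000 × (1 + 0.0055)^4 = $245,323.7199…
After $108,000.00 payment: $245,323.7199… − $108,000.00 = $137,323.7199…
Balance at month 11: $137,323.7199… × (1 + 0.0055)^7 = $142,698.7221…
After $86,400.00 payment: $142,698.7221… − $86,400.00 = $56,298.7221…
Balance at month 13: $56,298.7221… × (1 + 0.0055)^2 = $56,919.7111…
Penalty: 13 × 0.75% × $240,000.00 = $23,400.00
Final settlement = outstanding balance + penalty = $56,919.7111… + $23,400.00 = $80,319.71

$80,319.71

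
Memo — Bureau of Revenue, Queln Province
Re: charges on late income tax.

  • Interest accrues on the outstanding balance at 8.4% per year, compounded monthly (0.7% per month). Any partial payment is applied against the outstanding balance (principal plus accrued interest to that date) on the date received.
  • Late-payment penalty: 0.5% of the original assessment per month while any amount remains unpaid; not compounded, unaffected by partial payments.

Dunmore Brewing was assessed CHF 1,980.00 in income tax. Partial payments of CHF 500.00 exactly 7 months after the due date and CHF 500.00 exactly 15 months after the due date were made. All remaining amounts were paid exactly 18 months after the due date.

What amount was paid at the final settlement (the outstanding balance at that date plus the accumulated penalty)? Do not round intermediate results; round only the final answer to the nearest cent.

Balance at month 7: CHF 1,980.0000 × (1 + 0.007)^7 = CHF 2,079.0814…
After CHF 500.00 payment: CHF 2,079.0814… − CHF 500.00 = CHF 1,579.0814…
Balance at month 15: CHF 1,579.0814… × (1 + 0.007)^8 = CHF 1,669.7070…
After CHF 500.00 payment: CHF 1,669.7070… − CHF 500.00 = CHF 1,169.7070…
Balance at month 18: CHF 1,169.7070… × (1 + 0.007)^3 = CHF 1,194.4432…
Penalty: 18 × 0.5% × CHF 1,980.00 = CHF 178.20
Final settlement = outstanding balance + penalty = CHF 1,194.4432… + CHF 178.20 = CHF 1,372.64

CHF 1,372.64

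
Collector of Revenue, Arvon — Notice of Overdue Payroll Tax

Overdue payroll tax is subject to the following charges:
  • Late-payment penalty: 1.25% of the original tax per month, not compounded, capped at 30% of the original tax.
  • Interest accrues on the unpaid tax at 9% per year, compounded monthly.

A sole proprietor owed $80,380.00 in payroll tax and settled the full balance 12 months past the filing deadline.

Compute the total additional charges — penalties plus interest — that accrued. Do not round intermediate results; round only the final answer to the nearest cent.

$19,597.20

Penalty: 12 × 1.25% × $80,380.00 = $12,057.00 (below the 30% cap of $24,114.00)
Interest (9%/yr ÷ 12 = 0.75%/month): $80,380.00 × ((1 + 0.0075)^12 − 1) = $7,540.1984…
Penalties + interest = $12,057.0000 + $7,540.1984… = $19,597.20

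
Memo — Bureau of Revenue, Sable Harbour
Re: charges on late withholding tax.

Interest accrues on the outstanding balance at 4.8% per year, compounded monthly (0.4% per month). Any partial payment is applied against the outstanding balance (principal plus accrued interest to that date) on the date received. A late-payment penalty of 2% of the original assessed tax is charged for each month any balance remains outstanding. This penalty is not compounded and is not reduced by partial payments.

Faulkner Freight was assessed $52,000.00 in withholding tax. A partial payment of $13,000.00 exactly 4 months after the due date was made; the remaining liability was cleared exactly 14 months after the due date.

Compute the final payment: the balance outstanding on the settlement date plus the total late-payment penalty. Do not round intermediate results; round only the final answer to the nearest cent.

$56,019.48

Balance at month 4: $52,000.0000 × (1 + 0.004)^4 = $52,837.0053…
After $13,000.00 payment: $52,837.0053… − $13,000.00 = $39,837.0053…
Balance at month 14: $39,837.0053… × (1 + 0.004)^10 = $41,459.4763…
Penalty: 14 × 2% × $52,000.00 = $14,560.00
Final settlement = outstanding balance + penalty = $41,459.4763… + $14,560.00 = $56,019.48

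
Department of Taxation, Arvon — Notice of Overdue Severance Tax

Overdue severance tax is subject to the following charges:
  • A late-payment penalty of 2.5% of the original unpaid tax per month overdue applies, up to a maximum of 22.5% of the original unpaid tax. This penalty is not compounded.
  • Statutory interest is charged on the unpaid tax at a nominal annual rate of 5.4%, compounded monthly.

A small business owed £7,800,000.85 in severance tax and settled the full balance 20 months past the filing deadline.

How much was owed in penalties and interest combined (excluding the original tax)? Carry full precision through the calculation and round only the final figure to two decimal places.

Penalty (uncapped): 20 × 2.5% × £7,800,000.85 = £3,900,000.43…; cap = 22.5% × £7,800,000.85 = £1,755,000.19… → penalty = £1,755,000.19…
Interest (5.4%/yr ÷ 12 = 0.45%/month): £7,800,000.85 × ((1 + 0.0045)^20 − 1) = £732,836.5857…
Penalties + interest = £1,755,000.1913… + £732,836.5857… = £2,487,836.78

£2,487,836.78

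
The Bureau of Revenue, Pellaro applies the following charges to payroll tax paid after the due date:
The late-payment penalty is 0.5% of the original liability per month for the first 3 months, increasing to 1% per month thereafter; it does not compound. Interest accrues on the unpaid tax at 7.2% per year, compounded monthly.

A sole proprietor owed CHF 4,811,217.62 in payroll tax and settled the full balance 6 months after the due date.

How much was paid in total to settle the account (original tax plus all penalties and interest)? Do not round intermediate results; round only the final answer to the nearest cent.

Penalty, months 1–3: 3 × 0.5% × CHF 4,811,217.62 = CHF 72,168.26…
Penalty, months 4–6: 3 × 1% × CHF 4,811,217.62 = CHF 144,336.53…
Interest (7.2%/yr ÷ 12 = 0.6%/month): CHF 4,811,217.62 × ((1 + 0.006)^6 − 1) = CHF 175,822.7700…
Total = CHF 4,811,217.62 + CHF 216,504.7929 + CHF 175,822.7700… = CHF 5,203,545.18

CHF 5,203,545.18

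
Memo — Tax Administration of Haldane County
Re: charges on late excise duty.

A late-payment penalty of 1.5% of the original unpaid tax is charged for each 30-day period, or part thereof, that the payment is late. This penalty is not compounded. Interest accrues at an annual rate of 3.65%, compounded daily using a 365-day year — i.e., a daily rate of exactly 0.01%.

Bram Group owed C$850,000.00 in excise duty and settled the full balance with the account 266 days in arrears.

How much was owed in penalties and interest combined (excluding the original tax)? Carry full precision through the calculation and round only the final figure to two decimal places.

C$137,662.24

Penalty periods: ⌈266/30⌉ = 9; penalty = 9 × 1.5% × C$850,000.00 = C$114,750.00
Interest: C$850,000.00 × ((1 + 0.0001)^266 − 1) = C$850,000.00 × 0.02695557… = C$22,912.2363…
Penalties + interest = C$114,750.0000 + C$22,912.2363… = C$137,662.24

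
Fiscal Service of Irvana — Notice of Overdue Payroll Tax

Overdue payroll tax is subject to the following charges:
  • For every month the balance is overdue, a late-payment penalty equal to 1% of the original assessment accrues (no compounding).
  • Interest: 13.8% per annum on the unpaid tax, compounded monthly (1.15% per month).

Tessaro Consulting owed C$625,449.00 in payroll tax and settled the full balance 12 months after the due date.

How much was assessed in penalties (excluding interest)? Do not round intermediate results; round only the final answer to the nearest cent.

C$75,053.88

Late-payment penalty = 1% × C$625,449.00 × 12 mo = C$75,053.88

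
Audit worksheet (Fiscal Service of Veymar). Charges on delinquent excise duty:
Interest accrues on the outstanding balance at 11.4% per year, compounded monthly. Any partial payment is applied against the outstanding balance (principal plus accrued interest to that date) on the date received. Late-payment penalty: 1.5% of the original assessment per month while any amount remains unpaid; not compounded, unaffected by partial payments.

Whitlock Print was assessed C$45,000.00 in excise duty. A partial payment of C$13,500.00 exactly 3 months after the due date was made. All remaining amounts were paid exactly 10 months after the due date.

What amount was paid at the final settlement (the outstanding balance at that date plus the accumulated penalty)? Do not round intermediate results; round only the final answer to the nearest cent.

C$41,788.72

Monthly rate = 11.4% ÷ 12 = 0.95%
Balance at month 3: C$45,000.0000 × (1 + 0.0095)^3 = C$46,294.7223…
After C$13,500.00 payment: C$46,294.7223… − C$13,500.00 = C$32,794.7223…
Balance at month 10: C$32,794.7223… × (1 + 0.0095)^7 = C$35,038.7191…
Penalty: 10 × 1.5% × C$45,000.00 = C$6,750.00
Final settlement = outstanding balance + penalty = C$35,038.7191… + C$6,750.00 = C$41,788.72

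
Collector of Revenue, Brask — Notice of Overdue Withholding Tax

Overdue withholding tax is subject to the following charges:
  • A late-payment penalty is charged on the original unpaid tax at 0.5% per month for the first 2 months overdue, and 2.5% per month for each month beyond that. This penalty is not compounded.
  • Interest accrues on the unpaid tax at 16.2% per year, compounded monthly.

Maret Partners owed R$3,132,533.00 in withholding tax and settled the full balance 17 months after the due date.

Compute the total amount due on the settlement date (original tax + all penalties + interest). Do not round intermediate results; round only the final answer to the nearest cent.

Penalty, months 1–2: 2 × 0.5% × R$3,132,533.00 = R$31,325.33
Penalty, months 3–17: 15 × 2.5% × R$3,132,533.00 = R$1,174,699.88…
Interest (16.2%/yr ÷ 12 = 1.35%/month): R$3,132,533.00 × ((1 + 0.0135)^17 − 1) = R$802,056.7506…
Total = R$3,132,533.00 + R$1,206,025.2050 + R$802,056.7506… = R$5,140,614.96

R$5,140,614.96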